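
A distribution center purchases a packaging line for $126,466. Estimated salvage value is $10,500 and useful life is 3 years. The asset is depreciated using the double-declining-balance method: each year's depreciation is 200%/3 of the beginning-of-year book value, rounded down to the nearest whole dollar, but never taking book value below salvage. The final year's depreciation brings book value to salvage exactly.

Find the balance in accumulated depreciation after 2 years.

Depreciable base = $126,466 − $10,500 = $115,966.
Year 1: ⌊$126,466 × 200%/3⌋ = $84,310. Book value $42,156.
Year 2: ⌊$42,156 × 200%/3⌋ = $28,104. Book value $14,052.
Accumulated through year 2 = $126,466 − $14,052 = $112,414.

$112,414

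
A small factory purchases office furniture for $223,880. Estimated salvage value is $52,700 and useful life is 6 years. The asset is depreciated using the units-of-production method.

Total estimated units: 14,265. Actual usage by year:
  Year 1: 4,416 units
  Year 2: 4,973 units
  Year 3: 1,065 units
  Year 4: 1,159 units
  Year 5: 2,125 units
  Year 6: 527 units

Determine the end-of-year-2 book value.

Depreciable base = $223,880 − $52,700 = $171,180.
Rate = $171,180 / 14,265 units = $12 per unit.
Year 1: 4,416 × $12 = $52,992. Book value $170,888.
Year 2: 4,973 × $12 = $59,676. Book value $111,212.

$111,212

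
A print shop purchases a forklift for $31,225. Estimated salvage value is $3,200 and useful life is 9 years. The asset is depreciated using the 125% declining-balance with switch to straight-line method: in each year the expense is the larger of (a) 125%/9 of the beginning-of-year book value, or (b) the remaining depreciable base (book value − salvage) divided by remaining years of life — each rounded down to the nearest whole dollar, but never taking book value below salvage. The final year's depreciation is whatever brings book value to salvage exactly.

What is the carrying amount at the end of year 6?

$11,570

Depreciable base = $31,225 − $3,200 = $28,025.
Year 1: DB = ⌊$31,225 × 125%/9⌋ = $4,336; SL = ⌊$28,025/9⌋ = $3,113 → take DB $4,336. Book value $26,889.
Year 2: DB = ⌊$26,889 × 125%/9⌋ = $3,734; SL = ⌊$23,689/8⌋ = $2,961 → take DB $3,734. Book value $23,155.
Year 3: DB = ⌊$23,155 × 125%/9⌋ = $3,215; SL = ⌊$19,955/7⌋ = $2,850 → take DB $3,215. Book value $19,940.
Year 4: DB = ⌊$19,940 × 125%/9⌋ = $2,769; SL = ⌊$16,740/6⌋ = $2,790 → take SL $2,790. Book value $17,150.
Year 5: DB = ⌊$17,150 × 125%/9⌋ = $2,381; SL = ⌊$13,950/5⌋ = $2,790 → take SL $2,790. Book value $14,360.
Year 6: DB = ⌊$14,360 × 125%/9⌋ = $1,994; SL = ⌊$11,160/4⌋ = $2,790 → take SL $2,790. Book value $11,570.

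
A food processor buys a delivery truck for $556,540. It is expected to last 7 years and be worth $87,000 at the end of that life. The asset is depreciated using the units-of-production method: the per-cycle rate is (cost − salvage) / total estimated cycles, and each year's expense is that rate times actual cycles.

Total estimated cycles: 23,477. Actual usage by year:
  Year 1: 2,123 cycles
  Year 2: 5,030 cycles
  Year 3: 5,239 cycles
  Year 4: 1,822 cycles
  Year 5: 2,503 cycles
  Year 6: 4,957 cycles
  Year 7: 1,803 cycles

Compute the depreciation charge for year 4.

Depreciable base = $556,540 − $87,000 = $469,540.
Rate = $469,540 / 23,477 cycles = $20 per cycle.
Year 1: 2,123 × $20 = $42,460. Book value $514,080.
Year 2: 5,030 × $20 = $100,600. Book value $413,480.
Year 3: 5,239 × $20 = $104,780. Book value $308,700.
Year 4: 1,822 × $20 = $36,440. Book value $272,260.

$36,440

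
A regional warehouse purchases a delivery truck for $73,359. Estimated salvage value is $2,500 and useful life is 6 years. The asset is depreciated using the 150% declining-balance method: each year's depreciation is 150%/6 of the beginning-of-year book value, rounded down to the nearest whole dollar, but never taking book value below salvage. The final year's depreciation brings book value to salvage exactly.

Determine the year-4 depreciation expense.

$7,737

Depreciable base = $73,359 − $2,500 = $70,859.
Year 1: ⌊$73,359 × 150%/6⌋ = $18,339. Book value $55,020.
Year 2: ⌊$55,020 × 150%/6⌋ = $13,755. Book value $41,265.
Year 3: ⌊$41,265 × 150%/6⌋ = $10,316. Book value $30,949.
Year 4: ⌊$30,949 × 150%/6⌋ = $7,737. Book value $23,212.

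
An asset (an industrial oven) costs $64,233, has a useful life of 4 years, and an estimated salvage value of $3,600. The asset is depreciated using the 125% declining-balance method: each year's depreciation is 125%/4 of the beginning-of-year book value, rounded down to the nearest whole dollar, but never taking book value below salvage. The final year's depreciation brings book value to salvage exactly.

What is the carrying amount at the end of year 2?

Depreciable base = $64,233 − $3,600 = $60,633.
Year 1: ⌊$64,233 × 125%/4⌋ = $20,072. Book value $44,161.
Year 2: ⌊$44,161 × 125%/4⌋ = $13,800. Book value $30,361.

$30,361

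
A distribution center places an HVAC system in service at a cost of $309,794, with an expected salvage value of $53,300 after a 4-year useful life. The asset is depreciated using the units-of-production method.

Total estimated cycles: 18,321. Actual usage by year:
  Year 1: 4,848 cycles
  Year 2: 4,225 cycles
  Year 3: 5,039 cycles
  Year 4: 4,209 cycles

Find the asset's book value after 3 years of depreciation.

Depreciable base = $309,794 − $53,300 = $256,494.
Rate = $256,494 / 18,321 cycles = $14 per cycle.
Year 1: 4,848 × $14 = $67,872. Book value $241,922.
Year 2: 4,225 × $14 = $59,150. Book value $182,772.
Year 3: 5,039 × $14 = $70,546. Book value $112,226.

$112,226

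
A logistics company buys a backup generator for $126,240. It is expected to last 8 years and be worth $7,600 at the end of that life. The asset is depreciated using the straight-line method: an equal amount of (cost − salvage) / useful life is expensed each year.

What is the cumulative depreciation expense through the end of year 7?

$103,810

Depreciable base = $126,240 − $7,600 = $118,640.
Annual expense = $118,640 / 8 = $14,830.
End of year 1: book value $111,410.
End of year 2: book value $96,580.
End of year 3: book value $81,750.
End of year 4: book value $66,920.
End of year 5: book value $52,090.
End of year 6: book value $37,260.
End of year 7: book value $22,430.
Accumulated through year 7 = $126,240 − $22,430 = $103,810.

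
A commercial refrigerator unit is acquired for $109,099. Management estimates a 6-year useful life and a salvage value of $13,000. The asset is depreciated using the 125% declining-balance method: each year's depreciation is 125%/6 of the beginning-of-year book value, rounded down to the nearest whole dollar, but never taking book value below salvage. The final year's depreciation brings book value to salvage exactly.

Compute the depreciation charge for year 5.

Depreciable base = $109,099 − $13,000 = $96,099.
Year 1: ⌊$109,099 × 125%/6⌋ = $22,728. Book value $86,371.
Year 2: ⌊$86,371 × 125%/6⌋ = $17,993. Book value $68,378.
Year 3: ⌊$68,378 × 125%/6⌋ = $14,245. Book value $54,133.
Year 4: ⌊$54,133 × 125%/6⌋ = $11,277. Book value $42,856.
Year 5: ⌊$42,856 × 125%/6⌋ = $8,928. Book value $33,928.

$8,928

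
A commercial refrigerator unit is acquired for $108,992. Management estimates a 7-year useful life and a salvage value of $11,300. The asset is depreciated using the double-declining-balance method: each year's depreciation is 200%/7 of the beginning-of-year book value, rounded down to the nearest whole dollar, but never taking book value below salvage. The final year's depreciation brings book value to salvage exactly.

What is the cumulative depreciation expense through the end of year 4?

$80,619

Depreciable base = $108,992 − $11,300 = $97,692.
Year 1: ⌊$108,992 × 200%/7⌋ = $31,140. Book value $77,852.
Year 2: ⌊$77,852 × 200%/7⌋ = $22,243. Book value $55,609.
Year 3: ⌊$55,609 × 200%/7⌋ = $15,888. Book value $39,721.
Year 4: ⌊$39,721 × 200%/7⌋ = $11,348. Book value $28,373.
Accumulated through year 4 = $108,992 − $28,373 = $80,619.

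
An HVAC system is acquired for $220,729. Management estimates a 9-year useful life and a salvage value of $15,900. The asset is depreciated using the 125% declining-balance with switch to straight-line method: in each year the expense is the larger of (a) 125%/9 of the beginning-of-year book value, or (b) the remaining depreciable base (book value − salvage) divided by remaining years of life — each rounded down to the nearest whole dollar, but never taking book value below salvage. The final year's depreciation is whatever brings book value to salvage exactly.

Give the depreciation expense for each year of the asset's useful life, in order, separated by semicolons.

Depreciable base = $220,729 − $15,900 = $204,829.
Year 1: DB = ⌊$220,729 × 125%/9⌋ = $30,656; SL = ⌊$204,829/9⌋ = $22,758 → take DB $30,656. Book value $190,073.
Year 2: DB = ⌊$190,073 × 125%/9⌋ = $26,399; SL = ⌊$174,173/8⌋ = $21,771 → take DB $26,399. Book value $163,674.
Year 3: DB = ⌊$163,674 × 125%/9⌋ = $22,732; SL = ⌊$147,774/7⌋ = $21,110 → take DB $22,732. Book value $140,942.
Year 4: DB = ⌊$140,942 × 125%/9⌋ = $19,575; SL = ⌊$125,042/6⌋ = $20,840 → take SL $20,840. Book value $120,102.
Year 5: DB = ⌊$120,102 × 125%/9⌋ = $16,680; SL = ⌊$104,202/5⌋ = $20,840 → take SL $20,840. Book value $99,262.
Year 6: DB = ⌊$99,262 × 125%/9⌋ = $13,786; SL = ⌊$83,362/4⌋ = $20,840 → take SL $20,840. Book value $78,422.
Year 7: DB = ⌊$78,422 × 125%/9⌋ = $10,891; SL = ⌊$62,522/3⌋ = $20,840 → take SL $20,840. Book value $57,582.
Year 8: DB = ⌊$57,582 × 125%/9⌋ = $7,997; SL = ⌊$41,682/2⌋ = $20,841 → take SL $20,841. Book value $36,741.
Year 9 (final): $36,741 − $15,900 = $20,841. Book value $15,900.

$30,656; $26,399; $22,732; $20,840; $20,840; $20,840; $20,840; $20,841; $20,841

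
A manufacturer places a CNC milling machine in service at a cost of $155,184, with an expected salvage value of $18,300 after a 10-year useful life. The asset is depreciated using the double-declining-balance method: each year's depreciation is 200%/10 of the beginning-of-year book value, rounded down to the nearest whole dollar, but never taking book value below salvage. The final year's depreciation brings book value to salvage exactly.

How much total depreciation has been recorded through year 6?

$114,502

Depreciable base = $155,184 − $18,300 = $136,884.
Year 1: ⌊$155,184 × 200%/10⌋ = $31,036. Book value $124,148.
Year 2: ⌊$124,148 × 200%/10⌋ = $24,829. Book value $99,319.
Year 3: ⌊$99,319 × 200%/10⌋ = $19,863. Book value $79,456.
Year 4: ⌊$79,456 × 200%/10⌋ = $15,891. Book value $63,565.
Year 5: ⌊$63,565 × 200%/10⌋ = $12,713. Book value $50,852.
Year 6: ⌊$50,852 × 200%/10⌋ = $10,170. Book value $40,682.
Accumulated through year 6 = $155,184 − $40,682 = $114,502.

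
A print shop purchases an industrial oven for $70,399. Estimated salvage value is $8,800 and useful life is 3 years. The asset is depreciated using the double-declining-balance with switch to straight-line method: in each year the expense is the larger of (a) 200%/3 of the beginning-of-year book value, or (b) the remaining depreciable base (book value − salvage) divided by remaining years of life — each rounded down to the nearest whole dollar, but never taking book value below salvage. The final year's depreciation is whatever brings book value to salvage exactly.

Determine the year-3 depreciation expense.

Depreciable base = $70,399 − $8,800 = $61,599.
Year 1: DB = ⌊$70,399 × 200%/3⌋ = $46,932; SL = ⌊$61,599/3⌋ = $20,533 → take DB $46,932. Book value $23,467.
Year 2: DB = ⌊$23,467 × 200%/3⌋ = $15,644; SL = ⌊$14,667/2⌋ = $7,333 → take DB $15,644, capped at $14,667. Book value $8,800.
Year 3 (final): $8,800 − $8,800 = $0. Book value $8,800.

$0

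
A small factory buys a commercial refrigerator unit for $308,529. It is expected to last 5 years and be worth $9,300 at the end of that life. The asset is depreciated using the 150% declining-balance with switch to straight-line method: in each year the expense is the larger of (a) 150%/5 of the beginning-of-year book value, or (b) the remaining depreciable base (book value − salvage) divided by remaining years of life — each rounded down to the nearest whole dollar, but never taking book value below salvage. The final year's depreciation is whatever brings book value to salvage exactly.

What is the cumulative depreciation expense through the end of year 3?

Depreciable base = $308,529 − $9,300 = $299,229.
Year 1: DB = ⌊$308,529 × 150%/5⌋ = $92,558; SL = ⌊$299,229/5⌋ = $59,845 → take DB $92,558. Book value $215,971.
Year 2: DB = ⌊$215,971 × 150%/5⌋ = $64,791; SL = ⌊$206,671/4⌋ = $51,667 → take DB $64,791. Book value $151,180.
Year 3: DB = ⌊$151,180 × 150%/5⌋ = $45,354; SL = ⌊$141,880/3⌋ = $47,293 → take SL $47,293. Book value $103,887.
Accumulated through year 3 = $308,529 − $103,887 = $204,642.

$204,642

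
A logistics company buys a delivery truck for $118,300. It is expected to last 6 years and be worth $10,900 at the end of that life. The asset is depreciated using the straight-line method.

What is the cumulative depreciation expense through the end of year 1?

$17,900

Depreciable base = $118,300 − $10,900 = $107,400.
Annual expense = $107,400 / 6 = $17,900.
End of year 1: book value $100,400.
Accumulated through year 1 = $118,300 − $100,400 = $17,900.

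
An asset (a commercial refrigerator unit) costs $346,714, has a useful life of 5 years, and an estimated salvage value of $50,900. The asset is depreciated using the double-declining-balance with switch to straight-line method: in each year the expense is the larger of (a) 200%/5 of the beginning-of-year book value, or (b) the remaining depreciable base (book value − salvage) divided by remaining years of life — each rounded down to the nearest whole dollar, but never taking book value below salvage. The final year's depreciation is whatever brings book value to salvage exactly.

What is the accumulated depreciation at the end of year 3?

Depreciable base = $346,714 − $50,900 = $295,814.
Year 1: DB = ⌊$346,714 × 200%/5⌋ = $138,685; SL = ⌊$295,814/5⌋ = $59,162 → take DB $138,685. Book value $208,029.
Year 2: DB = ⌊$208,029 × 200%/5⌋ = $83,211; SL = ⌊$157,129/4⌋ = $39,282 → take DB $83,211. Book value $124,818.
Year 3: DB = ⌊$124,818 × 200%/5⌋ = $49,927; SL = ⌊$73,918/3⌋ = $24,639 → take DB $49,927. Book value $74,891.
Accumulated through year 3 = $346,714 − $74,891 = $271,823.

$271,823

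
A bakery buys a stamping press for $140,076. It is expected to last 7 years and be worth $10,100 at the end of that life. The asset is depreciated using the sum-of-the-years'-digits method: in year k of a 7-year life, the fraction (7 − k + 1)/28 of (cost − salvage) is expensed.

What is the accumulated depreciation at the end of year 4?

Depreciable base = $140,076 − $10,100 = $129,976.
Sum of the years' digits = 7+6+5+4+3+2+1 = 28.
Year 1: $129,976 × 7/28 = $32,494. Book value $107,582.
Year 2: $129,976 × 6/28 = $27,852. Book value $79,730.
Year 3: $129,976 × 5/28 = $23,210. Book value $56,520.
Year 4: $129,976 × 4/28 = $18,568. Book value $37,952.
Accumulated through year 4 = $140,076 − $37,952 = $102,124.

$102,124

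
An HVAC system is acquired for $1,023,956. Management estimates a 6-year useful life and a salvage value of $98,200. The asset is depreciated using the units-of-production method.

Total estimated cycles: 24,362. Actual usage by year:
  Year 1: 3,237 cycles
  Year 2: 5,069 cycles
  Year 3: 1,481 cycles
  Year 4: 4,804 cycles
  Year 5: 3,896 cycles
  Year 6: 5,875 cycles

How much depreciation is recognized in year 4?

Depreciable base = $1,023,956 − $98,200 = $925,756.
Rate = $925,756 / 24,362 cycles = $38 per cycle.
Year 1: 3,237 × $38 = $123,006. Book value $900,950.
Year 2: 5,069 × $38 = $192,622. Book value $708,328.
Year 3: 1,481 × $38 = $56,278. Book value $652,050.
Year 4: 4,804 × $38 = $182,552. Book value $469,498.

$182,552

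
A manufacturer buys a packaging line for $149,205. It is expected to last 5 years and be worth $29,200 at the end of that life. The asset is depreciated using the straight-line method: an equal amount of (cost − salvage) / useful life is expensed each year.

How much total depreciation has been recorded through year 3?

Depreciable base = $149,205 − $29,200 = $120,005.
Annual expense = $120,005 / 5 = $24,001.
End of year 1: book value $125,204.
End of year 2: book value $101,203.
End of year 3: book value $77,202.
Accumulated through year 3 = $149,205 − $77,202 = $72,003.

$72,003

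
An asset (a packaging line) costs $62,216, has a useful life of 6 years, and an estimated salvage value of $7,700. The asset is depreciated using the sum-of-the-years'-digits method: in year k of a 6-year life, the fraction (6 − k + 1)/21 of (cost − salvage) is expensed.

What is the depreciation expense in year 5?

$5,192

Depreciable base = $62,216 − $7,700 = $54,516.
Sum of the years' digits = 6+5+4+3+2+1 = 21.
Year 1: $54,516 × 6/21 = $15,576. Book value $46,640.
Year 2: $54,516 × 5/21 = $12,980. Book value $33,660.
Year 3: $54,516 × 4/21 = $10,384. Book value $23,276.
Year 4: $54,516 × 3/21 = $7,788. Book value $15,488.
Year 5: $54,516 × 2/21 = $5,192. Book value $10,296.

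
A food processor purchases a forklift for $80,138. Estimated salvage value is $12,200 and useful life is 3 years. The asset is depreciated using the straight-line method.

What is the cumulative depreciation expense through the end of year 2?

$45,292

Depreciable base = $80,138 − $12,200 = $67,938.
Annual expense = $67,938 / 3 = $22,646.
End of year 1: book value $57,492.
End of year 2: book value $34,846.
Accumulated through year 2 = $80,138 − $34,846 = $45,292.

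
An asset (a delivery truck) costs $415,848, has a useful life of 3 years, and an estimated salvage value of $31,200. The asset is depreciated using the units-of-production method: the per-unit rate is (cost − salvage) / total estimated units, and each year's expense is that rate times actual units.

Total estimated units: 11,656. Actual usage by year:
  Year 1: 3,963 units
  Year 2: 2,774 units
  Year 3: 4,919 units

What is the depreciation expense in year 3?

$162,327

Depreciable base = $415,848 − $31,200 = $384,648.
Rate = $384,648 / 11,656 units = $33 per unit.
Year 1: 3,963 × $33 = $130,779. Book value $285,069.
Year 2: 2,774 × $33 = $91,542. Book value $193,527.
Year 3: 4,919 × $33 = $162,327. Book value $31,200.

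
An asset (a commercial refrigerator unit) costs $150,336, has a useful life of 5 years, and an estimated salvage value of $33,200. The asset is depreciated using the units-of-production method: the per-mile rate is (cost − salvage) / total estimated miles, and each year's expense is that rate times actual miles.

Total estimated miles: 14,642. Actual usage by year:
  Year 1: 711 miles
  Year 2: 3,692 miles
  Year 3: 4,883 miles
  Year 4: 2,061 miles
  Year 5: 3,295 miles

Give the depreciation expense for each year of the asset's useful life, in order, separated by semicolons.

Depreciable base = $150,336 − $33,200 = $117,136.
Rate = $117,136 / 14,642 miles = $8 per mile.
Year 1: 711 × $8 = $5,688. Book value $144,648.
Year 2: 3,692 × $8 = $29,536. Book value $115,112.
Year 3: 4,883 × $8 = $39,064. Book value $76,048.
Year 4: 2,061 × $8 = $16,488. Book value $59,560.
Year 5: 3,295 × $8 = $26,360. Book value $33,200.

$5,688; $29,536; $39,064; $16,488; $26,360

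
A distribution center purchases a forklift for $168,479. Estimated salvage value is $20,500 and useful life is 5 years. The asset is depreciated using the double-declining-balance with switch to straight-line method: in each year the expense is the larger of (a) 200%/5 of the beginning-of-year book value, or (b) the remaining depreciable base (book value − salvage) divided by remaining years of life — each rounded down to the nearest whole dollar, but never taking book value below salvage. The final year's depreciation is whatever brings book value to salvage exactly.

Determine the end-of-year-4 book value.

Depreciable base = $168,479 − $20,500 = $147,979.
Year 1: DB = ⌊$168,479 × 200%/5⌋ = $67,391; SL = ⌊$147,979/5⌋ = $29,595 → take DB $67,391. Book value $101,088.
Year 2: DB = ⌊$101,088 × 200%/5⌋ = $40,435; SL = ⌊$80,588/4⌋ = $20,147 → take DB $40,435. Book value $60,653.
Year 3: DB = ⌊$60,653 × 200%/5⌋ = $24,261; SL = ⌊$40,153/3⌋ = $13,384 → take DB $24,261. Book value $36,392.
Year 4: DB = ⌊$36,392 × 200%/5⌋ = $14,556; SL = ⌊$15,892/2⌋ = $7,946 → take DB $14,556. Book value $21,836.

$21,836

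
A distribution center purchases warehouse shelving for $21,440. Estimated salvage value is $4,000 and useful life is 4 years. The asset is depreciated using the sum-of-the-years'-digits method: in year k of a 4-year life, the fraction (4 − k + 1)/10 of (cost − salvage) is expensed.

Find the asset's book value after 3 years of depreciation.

Depreciable base = $21,440 − $4,000 = $17,440.
Sum of the years' digits = 4+3+2+1 = 10.
Year 1: $17,440 × 4/10 = $6,976. Book value $14,464.
Year 2: $17,440 × 3/10 = $5,232. Book value $9,232.
Year 3: $17,440 × 2/10 = $3,488. Book value $5,744.

$5,744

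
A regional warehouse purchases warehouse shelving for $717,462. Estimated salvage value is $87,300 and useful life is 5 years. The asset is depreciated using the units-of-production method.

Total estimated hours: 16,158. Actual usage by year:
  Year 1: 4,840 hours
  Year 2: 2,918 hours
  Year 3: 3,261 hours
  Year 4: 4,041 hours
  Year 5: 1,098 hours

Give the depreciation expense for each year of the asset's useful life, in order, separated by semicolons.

Depreciable base = $717,462 − $87,300 = $630,162.
Rate = $630,162 / 16,158 hours = $39 per hour.
Year 1: 4,840 × $39 = $188,760. Book value $528,702.
Year 2: 2,918 × $39 = $113,802. Book value $414,900.
Year 3: 3,261 × $39 = $127,179. Book value $287,721.
Year 4: 4,041 × $39 = $157,599. Book value $130,122.
Year 5: 1,098 × $39 = $42,822. Book value $87,300.

$188,760; $113,802; $127,179; $157,599; $42,822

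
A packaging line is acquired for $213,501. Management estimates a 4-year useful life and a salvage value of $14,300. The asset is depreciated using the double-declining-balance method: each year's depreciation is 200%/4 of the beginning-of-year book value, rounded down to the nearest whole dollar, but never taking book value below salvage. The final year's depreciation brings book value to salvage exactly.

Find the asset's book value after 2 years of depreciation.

Depreciable base = $213,501 − $14,300 = $199,201.
Year 1: ⌊$213,501 × 200%/4⌋ = $106,750. Book value $106,751.
Year 2: ⌊$106,751 × 200%/4⌋ = $53,375. Book value $53,376.

$53,376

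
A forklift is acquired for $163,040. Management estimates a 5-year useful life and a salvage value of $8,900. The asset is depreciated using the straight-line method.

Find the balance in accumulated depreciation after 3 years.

$92,484

Depreciable base = $163,040 − $8,900 = $154,140.
Annual expense = $154,140 / 5 = $30,828.
End of year 1: book value $132,212.
End of year 2: book value $101,384.
End of year 3: book value $70,556.
Accumulated through year 3 = $163,040 − $70,556 = $92,484.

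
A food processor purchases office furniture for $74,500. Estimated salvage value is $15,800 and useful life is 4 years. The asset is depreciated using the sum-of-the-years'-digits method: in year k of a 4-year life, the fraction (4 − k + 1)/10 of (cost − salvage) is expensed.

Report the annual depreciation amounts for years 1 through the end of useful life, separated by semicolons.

$23,480; $17,610; $11,740; $5,870

Depreciable base = $74,500 − $15,800 = $58,700.
Sum of the years' digits = 4+3+2+1 = 10.
Year 1: $58,700 × 4/10 = $23,480. Book value $51,020.
Year 2: $58,700 × 3/10 = $17,610. Book value $33,410.
Year 3: $58,700 × 2/10 = $11,740. Book value $21,670.
Year 4: $58,700 × 1/10 = $5,870. Book value $15,800.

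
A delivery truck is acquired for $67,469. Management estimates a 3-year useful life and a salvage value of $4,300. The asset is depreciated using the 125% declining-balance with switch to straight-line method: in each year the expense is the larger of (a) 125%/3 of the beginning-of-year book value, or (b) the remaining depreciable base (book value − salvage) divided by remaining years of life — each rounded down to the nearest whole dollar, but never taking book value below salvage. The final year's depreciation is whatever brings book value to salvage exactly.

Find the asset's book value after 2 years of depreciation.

Depreciable base = $67,469 − $4,300 = $63,169.
Year 1: DB = ⌊$67,469 × 125%/3⌋ = $28,112; SL = ⌊$63,169/3⌋ = $21,056 → take DB $28,112. Book value $39,357.
Year 2: DB = ⌊$39,357 × 125%/3⌋ = $16,398; SL = ⌊$35,057/2⌋ = $17,528 → take SL $17,528. Book value $21,829.

$21,829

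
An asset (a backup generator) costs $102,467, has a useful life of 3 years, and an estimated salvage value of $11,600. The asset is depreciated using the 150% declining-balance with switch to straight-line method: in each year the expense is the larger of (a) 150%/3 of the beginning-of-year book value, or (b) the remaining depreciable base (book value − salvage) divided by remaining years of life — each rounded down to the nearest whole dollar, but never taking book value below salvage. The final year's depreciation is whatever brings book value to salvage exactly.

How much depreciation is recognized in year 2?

$25,617

Depreciable base = $102,467 − $11,600 = $90,867.
Year 1: DB = ⌊$102,467 × 150%/3⌋ = $51,233; SL = ⌊$90,867/3⌋ = $30,289 → take DB $51,233. Book value $51,234.
Year 2: DB = ⌊$51,234 × 150%/3⌋ = $25,617; SL = ⌊$39,634/2⌋ = $19,817 → take DB $25,617. Book value $25,617.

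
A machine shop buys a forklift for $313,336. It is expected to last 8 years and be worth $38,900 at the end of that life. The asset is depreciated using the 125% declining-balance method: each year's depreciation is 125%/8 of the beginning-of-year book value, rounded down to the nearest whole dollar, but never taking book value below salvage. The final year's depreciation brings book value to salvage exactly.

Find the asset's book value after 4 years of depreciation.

Depreciable base = $313,336 − $38,900 = $274,436.
Year 1: ⌊$313,336 × 125%/8⌋ = $48,958. Book value $264,378.
Year 2: ⌊$264,378 × 125%/8⌋ = $41,309. Book value $223,069.
Year 3: ⌊$223,069 × 125%/8⌋ = $34,854. Book value $188,215.
Year 4: ⌊$188,215 × 125%/8⌋ = $29,408. Book value $158,807.

$158,807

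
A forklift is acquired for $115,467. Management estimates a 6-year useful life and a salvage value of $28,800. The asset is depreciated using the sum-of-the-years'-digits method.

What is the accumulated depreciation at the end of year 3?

Depreciable base = $115,467 − $28,800 = $86,667.
Sum of the years' digits = 6+5+4+3+2+1 = 21.
Year 1: $86,667 × 6/21 = $24,762. Book value $90,705.
Year 2: $86,667 × 5/21 = $20,635. Book value $70,070.
Year 3: $86,667 × 4/21 = $16,508. Book value $53,562.
Accumulated through year 3 = $115,467 − $53,562 = $61,905.

$61,905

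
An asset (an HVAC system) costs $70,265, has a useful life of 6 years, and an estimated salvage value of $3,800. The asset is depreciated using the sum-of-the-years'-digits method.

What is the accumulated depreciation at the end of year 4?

Depreciable base = $70,265 − $3,800 = $66,465.
Sum of the years' digits = 6+5+4+3+2+1 = 21.
Year 1: $66,465 × 6/21 = $18,990. Book value $51,275.
Year 2: $66,465 × 5/21 = $15,825. Book value $35,450.
Year 3: $66,465 × 4/21 = $12,660. Book value $22,790.
Year 4: $66,465 × 3/21 = $9,495. Book value $13,295.
Accumulated through year 4 = $70,265 − $13,295 = $56,970.

$56,970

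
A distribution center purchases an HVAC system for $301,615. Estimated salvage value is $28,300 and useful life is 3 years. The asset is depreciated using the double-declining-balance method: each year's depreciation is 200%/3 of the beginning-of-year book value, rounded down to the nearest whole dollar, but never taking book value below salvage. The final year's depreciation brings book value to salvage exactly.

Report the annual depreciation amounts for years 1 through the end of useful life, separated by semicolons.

$201,076; $67,026; $5,213

Depreciable base = $301,615 − $28,300 = $273,315.
Year 1: ⌊$301,615 × 200%/3⌋ = $201,076. Book value $100,539.
Year 2: ⌊$100,539 × 200%/3⌋ = $67,026. Book value $33,513.
Year 3 (final): $33,513 − $28,300 = $5,213. Book value $28,300.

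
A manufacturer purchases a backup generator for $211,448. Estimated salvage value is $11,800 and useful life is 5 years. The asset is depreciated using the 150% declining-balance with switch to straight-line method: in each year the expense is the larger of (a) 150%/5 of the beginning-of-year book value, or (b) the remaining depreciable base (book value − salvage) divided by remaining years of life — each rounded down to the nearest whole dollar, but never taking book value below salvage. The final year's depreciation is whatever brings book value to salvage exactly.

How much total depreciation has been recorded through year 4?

$169,284

Depreciable base = $211,448 − $11,800 = $199,648.
Year 1: DB = ⌊$211,448 × 150%/5⌋ = $63,434; SL = ⌊$199,648/5⌋ = $39,929 → take DB $63,434. Book value $148,014.
Year 2: DB = ⌊$148,014 × 150%/5⌋ = $44,404; SL = ⌊$136,214/4⌋ = $34,053 → take DB $44,404. Book value $103,610.
Year 3: DB = ⌊$103,610 × 150%/5⌋ = $31,083; SL = ⌊$91,810/3⌋ = $30,603 → take DB $31,083. Book value $72,527.
Year 4: DB = ⌊$72,527 × 150%/5⌋ = $21,758; SL = ⌊$60,727/2⌋ = $30,363 → take SL $30,363. Book value $42,164.
Accumulated through year 4 = $211,448 − $42,164 = $169,284.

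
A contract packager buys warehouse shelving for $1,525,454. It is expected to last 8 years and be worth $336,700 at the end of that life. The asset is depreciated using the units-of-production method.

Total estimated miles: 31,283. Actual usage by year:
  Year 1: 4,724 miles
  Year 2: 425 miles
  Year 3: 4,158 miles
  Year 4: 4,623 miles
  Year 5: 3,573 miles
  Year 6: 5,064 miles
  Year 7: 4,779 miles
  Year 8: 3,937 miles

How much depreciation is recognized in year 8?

Depreciable base = $1,525,454 − $336,700 = $1,188,754.
Rate = $1,188,754 / 31,283 miles = $38 per mile.
Year 1: 4,724 × $38 = $179,512. Book value $1,345,942.
Year 2: 425 × $38 = $16,150. Book value $1,329,792.
Year 3: 4,158 × $38 = $158,004. Book value $1,171,788.
Year 4: 4,623 × $38 = $175,674. Book value $996,114.
Year 5: 3,573 × $38 = $135,774. Book value $860,340.
Year 6: 5,064 × $38 = $192,432. Book value $667,908.
Year 7: 4,779 × $38 = $181,602. Book value $486,306.
Year 8: 3,937 × $38 = $149,606. Book value $336,700.

$149,606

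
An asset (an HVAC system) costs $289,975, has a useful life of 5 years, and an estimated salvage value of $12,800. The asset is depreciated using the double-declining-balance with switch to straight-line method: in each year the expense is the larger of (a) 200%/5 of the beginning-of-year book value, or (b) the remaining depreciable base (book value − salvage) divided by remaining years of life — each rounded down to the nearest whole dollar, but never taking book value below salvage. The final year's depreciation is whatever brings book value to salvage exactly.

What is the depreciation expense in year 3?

$41,756

Depreciable base = $289,975 − $12,800 = $277,175.
Year 1: DB = ⌊$289,975 × 200%/5⌋ = $115,990; SL = ⌊$277,175/5⌋ = $55,435 → take DB $115,990. Book value $173,985.
Year 2: DB = ⌊$173,985 × 200%/5⌋ = $69,594; SL = ⌊$161,185/4⌋ = $40,296 → take DB $69,594. Book value $104,391.
Year 3: DB = ⌊$104,391 × 200%/5⌋ = $41,756; SL = ⌊$91,591/3⌋ = $30,530 → take DB $41,756. Book value $62,635.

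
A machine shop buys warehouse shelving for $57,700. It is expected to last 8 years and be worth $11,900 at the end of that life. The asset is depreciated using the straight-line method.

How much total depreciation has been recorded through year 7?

Depreciable base = $57,700 − $11,900 = $45,800.
Annual expense = $45,800 / 8 = $5,725.
End of year 1: book value $51,975.
End of year 2: book value $46,250.
End of year 3: book value $40,525.
End of year 4: book value $34,800.
End of year 5: book value $29,075.
End of year 6: book value $23,350.
End of year 7: book value $17,625.
Accumulated through year 7 = $57,700 − $17,625 = $40,075.

$40,075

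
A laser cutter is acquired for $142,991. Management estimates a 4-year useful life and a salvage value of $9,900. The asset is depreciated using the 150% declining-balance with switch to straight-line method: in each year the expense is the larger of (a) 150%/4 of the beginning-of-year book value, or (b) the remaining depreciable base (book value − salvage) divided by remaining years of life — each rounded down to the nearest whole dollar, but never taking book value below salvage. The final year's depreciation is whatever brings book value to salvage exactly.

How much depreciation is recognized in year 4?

$22,979

Depreciable base = $142,991 − $9,900 = $133,091.
Year 1: DB = ⌊$142,991 × 150%/4⌋ = $53,621; SL = ⌊$133,091/4⌋ = $33,272 → take DB $53,621. Book value $89,370.
Year 2: DB = ⌊$89,370 × 150%/4⌋ = $33,513; SL = ⌊$79,470/3⌋ = $26,490 → take DB $33,513. Book value $55,857.
Year 3: DB = ⌊$55,857 × 150%/4⌋ = $20,946; SL = ⌊$45,957/2⌋ = $22,978 → take SL $22,978. Book value $32,879.
Year 4 (final): $32,879 − $9,900 = $22,979. Book value $9,900.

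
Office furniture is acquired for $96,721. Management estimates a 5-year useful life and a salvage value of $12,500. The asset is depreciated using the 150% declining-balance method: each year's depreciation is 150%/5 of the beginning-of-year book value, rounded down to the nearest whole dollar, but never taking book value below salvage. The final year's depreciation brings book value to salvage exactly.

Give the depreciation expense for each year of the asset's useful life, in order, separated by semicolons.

$29,016; $20,311; $14,218; $9,952; $10,724

Depreciable base = $96,721 − $12,500 = $84,221.
Year 1: ⌊$96,721 × 150%/5⌋ = $29,016. Book value $67,705.
Year 2: ⌊$67,705 × 150%/5⌋ = $20,311. Book value $47,394.
Year 3: ⌊$47,394 × 150%/5⌋ = $14,218. Book value $33,176.
Year 4: ⌊$33,176 × 150%/5⌋ = $9,952. Book value $23,224.
Year 5 (final): $23,224 − $12,500 = $10,724. Book value $12,500.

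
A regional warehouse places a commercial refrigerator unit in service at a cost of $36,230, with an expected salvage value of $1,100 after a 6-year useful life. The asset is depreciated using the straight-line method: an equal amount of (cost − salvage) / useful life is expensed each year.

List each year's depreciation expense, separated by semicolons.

Depreciable base = $36,230 − $1,100 = $35,130.
Annual expense = $35,130 / 6 = $5,855.
End of year 1: book value $30,375.
End of year 2: book value $24,520.
End of year 3: book value $18,665.
End of year 4: book value $12,810.
End of year 5: book value $6,955.
End of year 6: book value $1,100.

$5,855; $5,855; $5,855; $5,855; $5,855; $5,855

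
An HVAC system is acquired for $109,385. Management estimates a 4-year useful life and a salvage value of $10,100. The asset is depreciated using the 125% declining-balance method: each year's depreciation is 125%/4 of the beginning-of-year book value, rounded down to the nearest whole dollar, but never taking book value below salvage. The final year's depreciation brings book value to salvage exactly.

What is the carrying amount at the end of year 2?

$51,703

Depreciable base = $109,385 − $10,100 = $99,285.
Year 1: ⌊$109,385 × 125%/4⌋ = $34,182. Book value $75,203.
Year 2: ⌊$75,203 × 125%/4⌋ = $23,500. Book value $51,703.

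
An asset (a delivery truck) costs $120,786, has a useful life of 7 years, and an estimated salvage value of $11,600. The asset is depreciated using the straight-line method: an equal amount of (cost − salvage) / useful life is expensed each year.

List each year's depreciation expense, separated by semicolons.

Depreciable base = $120,786 − $11,600 = $109,186.
Annual expense = $109,186 / 7 = $15,598.
End of year 1: book value $105,188.
End of year 2: book value $89,590.
End of year 3: book value $73,992.
End of year 4: book value $58,394.
End of year 5: book value $42,796.
End of year 6: book value $27,198.
End of year 7: book value $11,600.

$15,598; $15,598; $15,598; $15,598; $15,598; $15,598; $15,598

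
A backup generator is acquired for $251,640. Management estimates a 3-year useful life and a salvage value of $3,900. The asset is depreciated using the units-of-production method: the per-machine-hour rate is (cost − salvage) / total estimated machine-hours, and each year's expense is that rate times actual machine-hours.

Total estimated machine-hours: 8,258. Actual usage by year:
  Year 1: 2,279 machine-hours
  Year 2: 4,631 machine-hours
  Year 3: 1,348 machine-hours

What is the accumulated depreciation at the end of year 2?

$207,300

Depreciable base = $251,640 − $3,900 = $247,740.
Rate = $247,740 / 8,258 machine-hours = $30 per machine-hour.
Year 1: 2,279 × $30 = $68,370. Book value $183,270.
Year 2: 4,631 × $30 = $138,930. Book value $44,340.
Accumulated through year 2 = $251,640 − $44,340 = $207,300.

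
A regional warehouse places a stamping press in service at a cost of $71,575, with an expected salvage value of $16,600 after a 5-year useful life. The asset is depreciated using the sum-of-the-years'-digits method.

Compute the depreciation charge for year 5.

$3,665

Depreciable base = $71,575 − $16,600 = $54,975.
Sum of the years' digits = 5+4+3+2+1 = 15.
Year 1: $54,975 × 5/15 = $18,325. Book value $53,250.
Year 2: $54,975 × 4/15 = $14,660. Book value $38,590.
Year 3: $54,975 × 3/15 = $10,995. Book value $27,595.
Year 4: $54,975 × 2/15 = $7,330. Book value $20,265.
Year 5: $54,975 × 1/15 = $3,665. Book value $16,600.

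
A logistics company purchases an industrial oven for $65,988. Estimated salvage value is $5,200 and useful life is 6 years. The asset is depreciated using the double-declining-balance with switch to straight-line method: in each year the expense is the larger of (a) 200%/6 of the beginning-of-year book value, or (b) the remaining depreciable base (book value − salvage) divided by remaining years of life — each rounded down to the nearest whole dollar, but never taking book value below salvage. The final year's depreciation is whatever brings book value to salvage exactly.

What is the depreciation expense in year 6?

Depreciable base = $65,988 − $5,200 = $60,788.
Year 1: DB = ⌊$65,988 × 200%/6⌋ = $21,996; SL = ⌊$60,788/6⌋ = $10,131 → take DB $21,996. Book value $43,992.
Year 2: DB = ⌊$43,992 × 200%/6⌋ = $14,664; SL = ⌊$38,792/5⌋ = $7,758 → take DB $14,664. Book value $29,328.
Year 3: DB = ⌊$29,328 × 200%/6⌋ = $9,776; SL = ⌊$24,128/4⌋ = $6,032 → take DB $9,776. Book value $19,552.
Year 4: DB = ⌊$19,552 × 200%/6⌋ = $6,517; SL = ⌊$14,352/3⌋ = $4,784 → take DB $6,517. Book value $13,035.
Year 5: DB = ⌊$13,035 × 200%/6⌋ = $4,345; SL = ⌊$7,835/2⌋ = $3,917 → take DB $4,345. Book value $8,690.
Year 6 (final): $8,690 − $5,200 = $3,490. Book value $5,200.

$3,490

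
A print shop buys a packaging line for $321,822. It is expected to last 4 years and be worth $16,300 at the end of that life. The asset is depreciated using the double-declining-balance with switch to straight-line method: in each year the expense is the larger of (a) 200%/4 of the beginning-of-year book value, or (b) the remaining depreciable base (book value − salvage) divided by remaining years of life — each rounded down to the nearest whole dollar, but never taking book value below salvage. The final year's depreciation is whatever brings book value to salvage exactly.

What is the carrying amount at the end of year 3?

$40,228

Depreciable base = $321,822 − $16,300 = $305,522.
Year 1: DB = ⌊$321,822 × 200%/4⌋ = $160,911; SL = ⌊$305,522/4⌋ = $76,380 → take DB $160,911. Book value $160,911.
Year 2: DB = ⌊$160,911 × 200%/4⌋ = $80,455; SL = ⌊$144,611/3⌋ = $48,203 → take DB $80,455. Book value $80,456.
Year 3: DB = ⌊$80,456 × 200%/4⌋ = $40,228; SL = ⌊$64,156/2⌋ = $32,078 → take DB $40,228. Book value $40,228.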